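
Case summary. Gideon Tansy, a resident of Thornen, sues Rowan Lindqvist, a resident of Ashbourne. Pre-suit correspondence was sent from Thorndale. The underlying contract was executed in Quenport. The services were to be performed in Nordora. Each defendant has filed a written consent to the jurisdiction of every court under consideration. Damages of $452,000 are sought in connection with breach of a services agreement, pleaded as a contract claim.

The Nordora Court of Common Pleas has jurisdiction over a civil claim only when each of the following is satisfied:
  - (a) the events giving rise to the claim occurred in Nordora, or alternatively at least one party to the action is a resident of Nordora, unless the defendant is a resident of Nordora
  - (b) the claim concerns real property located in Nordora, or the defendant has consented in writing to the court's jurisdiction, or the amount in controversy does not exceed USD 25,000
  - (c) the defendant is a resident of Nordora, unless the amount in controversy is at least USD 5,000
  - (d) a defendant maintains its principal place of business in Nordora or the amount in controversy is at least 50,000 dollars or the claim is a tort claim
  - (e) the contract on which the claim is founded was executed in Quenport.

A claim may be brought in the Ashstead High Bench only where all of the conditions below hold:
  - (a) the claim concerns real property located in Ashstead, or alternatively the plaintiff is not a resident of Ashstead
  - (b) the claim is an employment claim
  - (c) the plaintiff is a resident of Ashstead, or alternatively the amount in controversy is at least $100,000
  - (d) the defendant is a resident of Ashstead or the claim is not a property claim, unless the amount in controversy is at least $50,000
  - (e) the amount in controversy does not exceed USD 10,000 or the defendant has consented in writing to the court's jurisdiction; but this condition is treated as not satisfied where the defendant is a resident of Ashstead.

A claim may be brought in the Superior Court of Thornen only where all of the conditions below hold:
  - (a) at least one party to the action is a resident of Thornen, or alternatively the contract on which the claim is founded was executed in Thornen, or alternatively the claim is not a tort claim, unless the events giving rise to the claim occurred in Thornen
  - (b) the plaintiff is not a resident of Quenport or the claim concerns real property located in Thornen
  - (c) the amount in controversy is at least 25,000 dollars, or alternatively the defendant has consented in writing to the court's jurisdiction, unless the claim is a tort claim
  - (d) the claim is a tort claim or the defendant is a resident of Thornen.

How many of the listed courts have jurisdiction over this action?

1

The Nordora Court of Common Pleas:
  (a) The operative events occurred in Nordora, which satisfies one of the alternatives. Satisfied.
  (b) Every defendant has filed written consent, so one alternative holds. Condition met.
  (c) The defendant resides in Ashbourne, not Nordora. However, the amount in controversy is 452,000 dollars, which meets the USD 5,000 floor, so the 'unless' proviso supplies this condition. Condition met.
  (d) The amount in controversy is USD 452,000, which meets the USD 50,000 floor, which satisfies one of the alternatives. Satisfied.
  (e) The contract was executed in Quenport. Condition met.
  → All conditions met; jurisdiction exists.
The Ashstead High Bench:
  (a) The plaintiff resides in Thornen, which is not Ashstead, which satisfies one of the alternatives. Met.
  (b) The claim is a contract claim, not an employment claim. Not met.
  (c) The amount in controversy is $452,000, which meets the USD 100,000 floor — that alternative is enough. Met.
  (d) The claim is a contract claim, not a property claim, which satisfies one of the alternatives. Met.
  (e) Every defendant has filed written consent, so one alternative holds. The carve-out does not apply: the defendant resides in Ashbourne, not Ashstead. Met.
  → At least one condition fails; no jurisdiction.
The Superior Court of Thornen:
  (a) Gideon Tansy resides in Thornen, so one alternative holds. Condition met.
  (b) The plaintiff resides in Thornen, which is not Quenport, so this disjunct is met. Condition met.
  (c) The amount in controversy is 452,000 dollars, which meets the USD 25,000 floor — that alternative is enough. Condition met.
  (d) The claim is a contract claim, not a tort claim; the defendant resides in Ashbourne, not Thornen — no alternative holds. Fails.
  → Not every requirement is met — no jurisdiction.
Courts with jurisdiction: the Nordora Court of Common Pleas — 1 in total.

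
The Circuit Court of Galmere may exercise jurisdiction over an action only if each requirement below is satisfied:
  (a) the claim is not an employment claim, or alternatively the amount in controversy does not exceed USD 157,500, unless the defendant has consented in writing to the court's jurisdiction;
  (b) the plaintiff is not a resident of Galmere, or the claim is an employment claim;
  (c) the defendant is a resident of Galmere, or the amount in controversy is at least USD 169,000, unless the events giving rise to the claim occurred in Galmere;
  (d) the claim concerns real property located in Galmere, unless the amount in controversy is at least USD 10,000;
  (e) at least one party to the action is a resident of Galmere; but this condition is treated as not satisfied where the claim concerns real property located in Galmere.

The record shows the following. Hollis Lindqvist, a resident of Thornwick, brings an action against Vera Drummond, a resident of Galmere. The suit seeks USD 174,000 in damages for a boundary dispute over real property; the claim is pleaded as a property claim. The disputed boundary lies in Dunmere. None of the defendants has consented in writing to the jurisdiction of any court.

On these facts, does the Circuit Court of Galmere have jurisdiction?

The Circuit Court of Galmere:
  (a) The claim is a property claim, not an employment claim, so one alternative holds. Condition met.
  (b) The plaintiff resides in Thornwick, which is not Galmere, which satisfies one of the alternatives. Satisfied.
  (c) The defendant resides in Galmere, which satisfies one of the alternatives. Condition met.
  (d) The property lies in Dunmere, not Galmere. But the amount in controversy is $174,000, which meets the 10,000 dollars floor, and the 'unless' clause therefore excuses the requirement. Satisfied.
  (e) Vera Drummond resides in Galmere. The carve-out does not apply: the property lies in Dunmere, not Galmere. Satisfied.
  → Every requirement is satisfied — jurisdiction.

Yes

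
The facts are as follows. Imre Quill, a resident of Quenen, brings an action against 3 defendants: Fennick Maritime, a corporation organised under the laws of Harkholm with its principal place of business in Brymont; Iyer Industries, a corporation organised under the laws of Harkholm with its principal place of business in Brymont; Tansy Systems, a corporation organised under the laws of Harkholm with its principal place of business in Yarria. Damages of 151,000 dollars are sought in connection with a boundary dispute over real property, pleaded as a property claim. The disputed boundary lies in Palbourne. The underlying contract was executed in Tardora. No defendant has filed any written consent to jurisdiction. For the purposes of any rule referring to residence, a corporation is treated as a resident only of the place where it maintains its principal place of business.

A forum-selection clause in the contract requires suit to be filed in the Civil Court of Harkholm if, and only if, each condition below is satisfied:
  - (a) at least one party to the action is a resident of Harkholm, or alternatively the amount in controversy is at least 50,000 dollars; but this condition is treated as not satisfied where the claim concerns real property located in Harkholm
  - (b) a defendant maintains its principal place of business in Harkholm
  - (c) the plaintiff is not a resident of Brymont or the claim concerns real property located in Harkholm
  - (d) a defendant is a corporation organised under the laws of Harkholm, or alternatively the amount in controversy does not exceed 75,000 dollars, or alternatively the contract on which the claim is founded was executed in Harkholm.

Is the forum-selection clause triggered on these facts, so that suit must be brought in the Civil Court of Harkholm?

No

The Civil Court of Harkholm:
  (a) The amount in controversy is $151,000, which meets the 50,000 dollars floor, so one alternative holds. And the carve-out is inapplicable — the property lies in Palbourne, not Harkholm. Condition met.
  (b) The corporate defendant(s) have their principal place of business in Brymont, Yarria, not Harkholm. Condition not met.
  (c) The plaintiff resides in Quenen, which is not Brymont, so one alternative holds. Met.
  (d) Fennick Maritime is organised under the laws of Harkholm, which satisfies one of the alternatives. Met.
  → Forum clause is not triggered.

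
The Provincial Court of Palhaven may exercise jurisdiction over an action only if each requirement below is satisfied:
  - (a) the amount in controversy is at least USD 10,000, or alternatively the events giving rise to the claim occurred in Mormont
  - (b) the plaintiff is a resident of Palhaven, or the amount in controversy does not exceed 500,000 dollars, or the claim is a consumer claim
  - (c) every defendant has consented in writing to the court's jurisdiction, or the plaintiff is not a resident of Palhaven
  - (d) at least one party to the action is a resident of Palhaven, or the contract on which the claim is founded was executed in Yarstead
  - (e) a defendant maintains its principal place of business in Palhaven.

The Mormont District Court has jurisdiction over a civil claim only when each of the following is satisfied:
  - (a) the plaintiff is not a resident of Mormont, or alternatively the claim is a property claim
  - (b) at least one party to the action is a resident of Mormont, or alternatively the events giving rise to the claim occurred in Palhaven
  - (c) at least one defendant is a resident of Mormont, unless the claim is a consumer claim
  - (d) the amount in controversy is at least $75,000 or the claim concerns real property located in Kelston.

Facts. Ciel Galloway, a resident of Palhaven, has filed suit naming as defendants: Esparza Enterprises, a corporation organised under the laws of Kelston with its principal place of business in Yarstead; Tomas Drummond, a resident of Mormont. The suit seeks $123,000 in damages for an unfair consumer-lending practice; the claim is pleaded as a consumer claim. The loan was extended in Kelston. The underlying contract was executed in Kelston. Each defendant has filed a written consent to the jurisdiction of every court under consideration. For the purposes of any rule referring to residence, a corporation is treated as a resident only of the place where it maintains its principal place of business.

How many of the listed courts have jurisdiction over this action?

1

The Provincial Court of Palhaven:
  (a) The amount in controversy is USD 123,000, which meets the 10,000 dollars floor, so one alternative holds. Met.
  (b) The plaintiff resides in Palhaven — that alternative is enough. Condition met.
  (c) Every defendant has filed written consent — that alternative is enough. Met.
  (d) Ciel Galloway resides in Palhaven — that alternative is enough. Condition met.
  (e) The corporate defendant(s) have their principal place of business in Yarstead, not Palhaven. Not met.
  → No jurisdiction.
The Mormont District Court:
  (a) The plaintiff resides in Palhaven, which is not Mormont — that alternative is enough. Met.
  (b) Tomas Drummond resides in Mormont, which satisfies one of the alternatives. Satisfied.
  (c) Tomas Drummond resides in Mormont. Condition met.
  (d) The amount in controversy is 123,000 dollars, which meets the 75,000 dollars floor, so one alternative holds. Met.
  → The court has jurisdiction.
Courts with jurisdiction: the Mormont District Court — 1 in total.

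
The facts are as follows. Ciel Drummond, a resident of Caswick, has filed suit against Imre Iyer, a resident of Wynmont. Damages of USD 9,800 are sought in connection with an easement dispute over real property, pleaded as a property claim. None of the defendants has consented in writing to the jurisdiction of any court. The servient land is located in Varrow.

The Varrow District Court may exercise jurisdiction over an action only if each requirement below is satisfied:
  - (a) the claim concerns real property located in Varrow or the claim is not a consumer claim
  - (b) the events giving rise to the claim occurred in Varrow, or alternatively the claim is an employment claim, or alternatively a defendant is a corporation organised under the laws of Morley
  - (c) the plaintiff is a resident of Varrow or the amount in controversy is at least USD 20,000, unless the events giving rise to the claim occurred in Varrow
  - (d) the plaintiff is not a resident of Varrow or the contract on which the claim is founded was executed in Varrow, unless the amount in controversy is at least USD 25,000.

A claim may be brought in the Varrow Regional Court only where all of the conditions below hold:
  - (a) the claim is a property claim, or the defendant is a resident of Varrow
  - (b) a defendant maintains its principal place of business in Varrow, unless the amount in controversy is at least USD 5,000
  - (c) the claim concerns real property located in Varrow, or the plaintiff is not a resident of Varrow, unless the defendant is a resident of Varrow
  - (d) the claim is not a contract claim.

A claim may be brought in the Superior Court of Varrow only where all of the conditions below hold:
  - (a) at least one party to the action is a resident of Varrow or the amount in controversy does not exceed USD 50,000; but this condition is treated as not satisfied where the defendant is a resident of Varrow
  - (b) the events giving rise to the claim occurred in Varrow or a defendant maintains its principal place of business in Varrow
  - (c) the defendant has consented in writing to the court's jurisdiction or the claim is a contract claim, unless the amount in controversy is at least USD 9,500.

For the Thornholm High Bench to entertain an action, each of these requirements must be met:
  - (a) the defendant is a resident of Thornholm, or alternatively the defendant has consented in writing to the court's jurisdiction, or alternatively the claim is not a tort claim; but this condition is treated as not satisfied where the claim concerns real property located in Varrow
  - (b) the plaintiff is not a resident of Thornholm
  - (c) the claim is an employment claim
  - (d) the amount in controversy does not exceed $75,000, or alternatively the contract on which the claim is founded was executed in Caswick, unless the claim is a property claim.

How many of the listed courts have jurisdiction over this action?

The Varrow District Court:
  (a) The property lies in Varrow — that alternative is enough. Satisfied.
  (b) The operative events occurred in Varrow, which satisfies one of the alternatives. Condition met.
  (c) The plaintiff resides in Caswick, not Varrow; the amount in controversy is $9,800, below the USD 20,000 floor — no alternative holds. The proviso rescues it, though: the operative events occurred in Varrow. Satisfied.
  (d) The plaintiff resides in Caswick, which is not Varrow — that alternative is enough. Met.
  → Every requirement is satisfied — jurisdiction.
The Varrow Regional Court:
  (a) The claim is a property claim, which satisfies one of the alternatives. Satisfied.
  (b) No defendant is a corporation. But the amount in controversy is USD 9,800, which meets the USD 5,000 floor, and the 'unless' clause therefore excuses the requirement. Met.
  (c) The property lies in Varrow, which satisfies one of the alternatives. Met.
  (d) The claim is a property claim, not a contract claim. Met.
  → The court has jurisdiction.
The Superior Court of Varrow:
  (a) The amount in controversy is 9,800 dollars, within the $50,000 ceiling, so this disjunct is met. The exception is not triggered, since the defendant resides in Wynmont, not Varrow. Condition met.
  (b) The operative events occurred in Varrow, which satisfies one of the alternatives. Satisfied.
  (c) No such written consent has been filed; the claim is a property claim, not a contract claim — every alternative fails. The proviso rescues it, though: the amount in controversy is $9,800, which meets the 9,500 dollars floor. Satisfied.
  → All conditions met; jurisdiction exists.
The Thornholm High Bench:
  (a) The claim is a property claim, not a tort claim — that alternative is enough. But the carve-out bites: the property lies in Varrow. Not met.
  (b) The plaintiff resides in Caswick, which is not Thornholm. Satisfied.
  (c) The claim is a property claim, not an employment claim. Not satisfied.
  (d) The amount in controversy is 9,800 dollars, within the $75,000 ceiling, which satisfies one of the alternatives. Condition met.
  → At least one condition fails; no jurisdiction.
Courts with jurisdiction: the Varrow District Court, the Varrow Regional Court, the Superior Court of Varrow — 3 in total.

3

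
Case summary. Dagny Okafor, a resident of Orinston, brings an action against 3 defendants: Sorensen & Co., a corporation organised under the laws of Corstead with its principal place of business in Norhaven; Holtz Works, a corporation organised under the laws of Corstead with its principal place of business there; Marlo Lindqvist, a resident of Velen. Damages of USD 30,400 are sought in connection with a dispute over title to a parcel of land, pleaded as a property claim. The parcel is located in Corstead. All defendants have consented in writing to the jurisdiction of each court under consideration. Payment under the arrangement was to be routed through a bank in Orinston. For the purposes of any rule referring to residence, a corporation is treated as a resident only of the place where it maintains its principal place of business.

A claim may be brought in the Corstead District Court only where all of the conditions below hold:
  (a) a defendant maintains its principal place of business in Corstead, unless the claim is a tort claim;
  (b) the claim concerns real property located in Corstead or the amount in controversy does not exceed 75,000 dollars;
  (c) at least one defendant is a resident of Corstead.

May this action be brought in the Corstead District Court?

Yes

The Corstead District Court:
  (a) Holtz Works has its principal place of business in Corstead. Met.
  (b) The property lies in Corstead — that alternative is enough. Condition met.
  (c) Holtz Works resides in Corstead. Satisfied.
  → All conditions met; jurisdiction exists.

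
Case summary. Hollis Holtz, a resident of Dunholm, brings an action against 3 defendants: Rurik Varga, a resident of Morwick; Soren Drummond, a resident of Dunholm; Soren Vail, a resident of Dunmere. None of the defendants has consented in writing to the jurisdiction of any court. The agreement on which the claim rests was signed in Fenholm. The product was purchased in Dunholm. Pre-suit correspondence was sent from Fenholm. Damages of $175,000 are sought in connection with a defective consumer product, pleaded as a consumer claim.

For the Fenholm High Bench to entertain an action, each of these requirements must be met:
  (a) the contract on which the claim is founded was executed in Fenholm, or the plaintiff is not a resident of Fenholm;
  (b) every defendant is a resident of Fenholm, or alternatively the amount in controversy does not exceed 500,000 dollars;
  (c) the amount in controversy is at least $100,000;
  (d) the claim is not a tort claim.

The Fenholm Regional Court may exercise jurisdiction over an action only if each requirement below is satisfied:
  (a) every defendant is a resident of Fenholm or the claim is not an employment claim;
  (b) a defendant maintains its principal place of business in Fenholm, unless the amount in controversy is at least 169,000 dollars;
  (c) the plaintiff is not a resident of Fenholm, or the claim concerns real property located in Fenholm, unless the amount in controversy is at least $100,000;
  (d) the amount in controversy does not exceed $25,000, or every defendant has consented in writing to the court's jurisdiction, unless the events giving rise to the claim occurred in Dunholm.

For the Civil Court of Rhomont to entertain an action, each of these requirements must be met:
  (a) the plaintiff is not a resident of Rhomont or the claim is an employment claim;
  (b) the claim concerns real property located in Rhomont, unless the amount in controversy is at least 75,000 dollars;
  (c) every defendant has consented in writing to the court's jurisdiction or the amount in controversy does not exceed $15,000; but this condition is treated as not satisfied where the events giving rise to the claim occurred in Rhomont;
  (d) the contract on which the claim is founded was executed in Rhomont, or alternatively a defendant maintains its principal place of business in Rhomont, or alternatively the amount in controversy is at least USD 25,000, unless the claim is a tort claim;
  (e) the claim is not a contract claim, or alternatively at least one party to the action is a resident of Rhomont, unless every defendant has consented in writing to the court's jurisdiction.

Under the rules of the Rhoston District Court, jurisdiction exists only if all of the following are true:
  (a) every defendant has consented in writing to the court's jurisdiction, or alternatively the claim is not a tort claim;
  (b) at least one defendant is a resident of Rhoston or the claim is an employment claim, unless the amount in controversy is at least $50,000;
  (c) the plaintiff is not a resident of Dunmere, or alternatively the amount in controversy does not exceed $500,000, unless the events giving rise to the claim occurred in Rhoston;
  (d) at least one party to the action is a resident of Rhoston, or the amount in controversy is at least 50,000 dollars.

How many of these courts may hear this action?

3

The Fenholm High Bench:
  (a) The contract was executed in Fenholm, so this disjunct is met. Met.
  (b) The amount in controversy is $175,000, within the USD 500,000 ceiling, so one alternative holds. Met.
  (c) The amount in controversy is 175,000 dollars, which meets the USD 100,000 floor. Met.
  (d) The claim is a consumer claim, not a tort claim. Met.
  → Every requirement is satisfied — jurisdiction.
The Fenholm Regional Court:
  (a) The claim is a consumer claim, not an employment claim — that alternative is enough. Condition met.
  (b) No defendant is a corporation. But the amount in controversy is 175,000 dollars, which meets the 169,000 dollars floor, and the 'unless' clause therefore excuses the requirement. Condition met.
  (c) The plaintiff resides in Dunholm, which is not Fenholm — that alternative is enough. Condition met.
  (d) The amount in controversy is 175,000 dollars, above the 25,000 dollars ceiling; no such written consent has been filed — none of the alternatives is met. The proviso rescues it, though: the operative events occurred in Dunholm. Met.
  → Jurisdiction lies.
The Civil Court of Rhomont:
  (a) The plaintiff resides in Dunholm, which is not Rhomont, so this disjunct is met. Condition met.
  (b) The claim does not concern real property. The proviso rescues it, though: the amount in controversy is 175,000 dollars, which meets the 75,000 dollars floor. Met.
  (c) No such written consent has been filed; the amount in controversy is $175,000, above the USD 15,000 ceiling — none of the alternatives is met. Fails.
  (d) The amount in controversy is $175,000, which meets the USD 25,000 floor, which satisfies one of the alternatives. Met.
  (e) The claim is a consumer claim, not a contract claim, so this disjunct is met. Condition met.
  → The court lacks jurisdiction.
The Rhoston District Court:
  (a) The claim is a consumer claim, not a tort claim — that alternative is enough. Satisfied.
  (b) No defendant resides in Rhoston (they reside in Morwick, Dunholm, Dunmere); the claim is a consumer claim, not an employment claim — none of the alternatives is met. The proviso rescues it, though: the amount in controversy is 175,000 dollars, which meets the $50,000 floor. Satisfied.
  (c) The plaintiff resides in Dunholm, which is not Dunmere, so one alternative holds. Condition met.
  (d) The amount in controversy is 175,000 dollars, which meets the USD 50,000 floor — that alternative is enough. Satisfied.
  → All conditions met; jurisdiction exists.
Courts with jurisdiction: the Fenholm High Bench, the Fenholm Regional Court, the Rhoston District Court — 3 in total.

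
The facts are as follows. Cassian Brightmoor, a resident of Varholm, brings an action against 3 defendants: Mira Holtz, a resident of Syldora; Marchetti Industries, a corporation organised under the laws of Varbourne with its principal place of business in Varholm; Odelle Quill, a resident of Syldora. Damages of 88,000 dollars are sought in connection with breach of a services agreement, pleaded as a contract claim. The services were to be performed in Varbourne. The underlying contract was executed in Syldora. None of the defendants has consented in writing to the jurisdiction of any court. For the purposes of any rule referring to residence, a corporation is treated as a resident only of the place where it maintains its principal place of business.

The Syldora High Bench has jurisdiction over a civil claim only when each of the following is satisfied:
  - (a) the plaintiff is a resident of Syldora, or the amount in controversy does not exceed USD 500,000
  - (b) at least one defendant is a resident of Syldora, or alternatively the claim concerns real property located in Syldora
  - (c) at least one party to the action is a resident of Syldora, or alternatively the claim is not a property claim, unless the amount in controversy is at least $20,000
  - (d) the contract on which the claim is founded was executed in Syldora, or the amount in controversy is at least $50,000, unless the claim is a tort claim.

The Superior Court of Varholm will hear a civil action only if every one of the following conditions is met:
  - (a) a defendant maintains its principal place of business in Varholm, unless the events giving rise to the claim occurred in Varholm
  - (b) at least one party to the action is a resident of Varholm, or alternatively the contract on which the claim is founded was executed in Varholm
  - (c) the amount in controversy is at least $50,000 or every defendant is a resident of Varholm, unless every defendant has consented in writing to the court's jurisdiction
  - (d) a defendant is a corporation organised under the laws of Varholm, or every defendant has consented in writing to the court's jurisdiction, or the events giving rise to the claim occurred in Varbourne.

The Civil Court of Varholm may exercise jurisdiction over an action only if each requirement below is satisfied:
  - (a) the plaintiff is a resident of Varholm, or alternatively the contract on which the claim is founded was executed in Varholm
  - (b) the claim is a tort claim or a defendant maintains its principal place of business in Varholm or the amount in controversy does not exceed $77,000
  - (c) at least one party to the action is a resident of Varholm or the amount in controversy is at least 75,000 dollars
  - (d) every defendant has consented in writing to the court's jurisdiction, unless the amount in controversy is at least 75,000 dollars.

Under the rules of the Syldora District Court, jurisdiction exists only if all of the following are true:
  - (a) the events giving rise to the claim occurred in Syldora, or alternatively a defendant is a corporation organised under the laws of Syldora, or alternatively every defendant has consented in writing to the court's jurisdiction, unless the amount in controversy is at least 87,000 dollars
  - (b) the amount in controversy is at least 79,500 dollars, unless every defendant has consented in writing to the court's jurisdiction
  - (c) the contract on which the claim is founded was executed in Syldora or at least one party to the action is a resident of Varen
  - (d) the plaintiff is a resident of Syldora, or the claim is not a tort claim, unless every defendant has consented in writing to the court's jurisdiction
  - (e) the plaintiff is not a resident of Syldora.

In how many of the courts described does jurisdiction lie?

The Syldora High Bench:
  (a) The amount in controversy is USD 88,000, within the 500,000 dollars ceiling — that alternative is enough. Condition met.
  (b) Mira Holtz resides in Syldora — that alternative is enough. Satisfied.
  (c) Mira Holtz resides in Syldora, so one alternative holds. Met.
  (d) The contract was executed in Syldora — that alternative is enough. Condition met.
  → Jurisdiction lies.
The Superior Court of Varholm:
  (a) Marchetti Industries has its principal place of business in Varholm. Condition met.
  (b) Cassian Brightmoor resides in Varholm, so this disjunct is met. Met.
  (c) The amount in controversy is $88,000, which meets the USD 50,000 floor, so this disjunct is met. Met.
  (d) The operative events occurred in Varbourne, which satisfies one of the alternatives. Satisfied.
  → The court has jurisdiction.
The Civil Court of Varholm:
  (a) The plaintiff resides in Varholm, so one alternative holds. Satisfied.
  (b) Marchetti Industries has its principal place of business in Varholm, which satisfies one of the alternatives. Condition met.
  (c) Cassian Brightmoor resides in Varholm, so this disjunct is met. Condition met.
  (d) No such written consent has been filed. But the amount in controversy is USD 88,000, which meets the USD 75,000 floor, and the 'unless' clause therefore excuses the requirement. Condition met.
  → Every requirement is satisfied — jurisdiction.
The Syldora District Court:
  (a) The operative events occurred in Varbourne, not Syldora; the corporate defendant(s) are organised in Varbourne, not Syldora; no such written consent has been filed — none of the alternatives is met. But the amount in controversy is $88,000, which meets the 87,000 dollars floor, and the 'unless' clause therefore excuses the requirement. Satisfied.
  (b) The amount in controversy is 88,000 dollars, which meets the $79,500 floor. Met.
  (c) The contract was executed in Syldora, which satisfies one of the alternatives. Met.
  (d) The claim is a contract claim, not a tort claim, so one alternative holds. Met.
  (e) The plaintiff resides in Varholm, which is not Syldora. Condition met.
  → Jurisdiction lies.
Courts with jurisdiction: the Syldora High Bench, the Superior Court of Varholm, the Civil Court of Varholm, the Syldora District Court — 4 in total.

4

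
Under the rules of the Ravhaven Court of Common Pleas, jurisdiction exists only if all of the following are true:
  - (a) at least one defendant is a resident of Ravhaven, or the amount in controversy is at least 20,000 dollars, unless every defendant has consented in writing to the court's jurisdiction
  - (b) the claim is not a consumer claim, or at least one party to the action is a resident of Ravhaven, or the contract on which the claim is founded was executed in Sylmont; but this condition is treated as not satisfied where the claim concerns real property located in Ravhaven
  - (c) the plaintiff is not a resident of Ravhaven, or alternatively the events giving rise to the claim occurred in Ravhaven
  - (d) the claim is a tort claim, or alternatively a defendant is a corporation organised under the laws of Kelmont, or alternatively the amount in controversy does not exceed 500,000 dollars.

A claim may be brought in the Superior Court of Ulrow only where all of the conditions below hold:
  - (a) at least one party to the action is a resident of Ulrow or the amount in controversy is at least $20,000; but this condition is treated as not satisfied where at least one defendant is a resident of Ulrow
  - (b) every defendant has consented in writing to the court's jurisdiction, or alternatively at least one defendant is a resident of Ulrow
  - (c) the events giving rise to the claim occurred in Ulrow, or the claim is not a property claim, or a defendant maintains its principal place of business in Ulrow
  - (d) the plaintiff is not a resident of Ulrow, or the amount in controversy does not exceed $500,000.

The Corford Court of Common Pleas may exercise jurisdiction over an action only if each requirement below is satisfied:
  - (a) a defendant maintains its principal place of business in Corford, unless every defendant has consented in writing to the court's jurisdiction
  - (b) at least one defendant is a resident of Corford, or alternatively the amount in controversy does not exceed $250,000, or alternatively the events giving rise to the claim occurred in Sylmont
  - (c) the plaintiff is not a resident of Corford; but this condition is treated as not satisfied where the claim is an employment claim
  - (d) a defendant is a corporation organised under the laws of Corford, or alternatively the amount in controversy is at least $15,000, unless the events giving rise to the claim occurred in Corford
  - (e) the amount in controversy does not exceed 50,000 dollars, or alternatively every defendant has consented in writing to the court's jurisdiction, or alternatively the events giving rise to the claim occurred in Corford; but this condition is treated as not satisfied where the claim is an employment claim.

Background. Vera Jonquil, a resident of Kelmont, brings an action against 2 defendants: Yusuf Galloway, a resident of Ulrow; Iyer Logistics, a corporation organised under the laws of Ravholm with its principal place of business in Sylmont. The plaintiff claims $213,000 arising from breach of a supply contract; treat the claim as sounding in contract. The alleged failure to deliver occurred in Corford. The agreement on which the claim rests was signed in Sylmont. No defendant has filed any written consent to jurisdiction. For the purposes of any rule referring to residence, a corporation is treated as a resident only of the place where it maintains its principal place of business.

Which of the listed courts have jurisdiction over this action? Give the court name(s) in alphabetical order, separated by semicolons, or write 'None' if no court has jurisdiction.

The Ravhaven Court of Common Pleas:
  (a) The amount in controversy is 213,000 dollars, which meets the 20,000 dollars floor, which satisfies one of the alternatives. Satisfied.
  (b) The claim is a contract claim, not a consumer claim, which satisfies one of the alternatives. The exception is not triggered, since the claim does not concern real property. Condition met.
  (c) The plaintiff resides in Kelmont, which is not Ravhaven — that alternative is enough. Condition met.
  (d) The amount in controversy is USD 213,000, within the USD 500,000 ceiling, which satisfies one of the alternatives. Met.
  → Jurisdiction lies.
The Superior Court of Ulrow:
  (a) Yusuf Galloway resides in Ulrow — that alternative is enough. But Yusuf Galloway resides in Ulrow, triggering the carve-out and defeating this condition. Not satisfied.
  (b) Yusuf Galloway resides in Ulrow, so this disjunct is met. Satisfied.
  (c) The claim is a contract claim, not a property claim, so this disjunct is met. Condition met.
  (d) The plaintiff resides in Kelmont, which is not Ulrow — that alternative is enough. Met.
  → Not every requirement is met — no jurisdiction.
The Corford Court of Common Pleas:
  (a) The corporate defendant(s) have their principal place of business in Sylmont, not Corford. And no such written consent has been filed, so the proviso does not save it. Not met.
  (b) The amount in controversy is $213,000, within the 250,000 dollars ceiling, so this disjunct is met. Met.
  (c) The plaintiff resides in Kelmont, which is not Corford. And the carve-out is inapplicable — the claim is a contract claim, not an employment claim. Condition met.
  (d) The amount in controversy is 213,000 dollars, which meets the $15,000 floor, so this disjunct is met. Satisfied.
  (e) The operative events occurred in Corford, so this disjunct is met. The exception is not triggered, since the claim is a contract claim, not an employment claim. Met.
  → The court lacks jurisdiction.

the Ravhaven Court of Common Pleas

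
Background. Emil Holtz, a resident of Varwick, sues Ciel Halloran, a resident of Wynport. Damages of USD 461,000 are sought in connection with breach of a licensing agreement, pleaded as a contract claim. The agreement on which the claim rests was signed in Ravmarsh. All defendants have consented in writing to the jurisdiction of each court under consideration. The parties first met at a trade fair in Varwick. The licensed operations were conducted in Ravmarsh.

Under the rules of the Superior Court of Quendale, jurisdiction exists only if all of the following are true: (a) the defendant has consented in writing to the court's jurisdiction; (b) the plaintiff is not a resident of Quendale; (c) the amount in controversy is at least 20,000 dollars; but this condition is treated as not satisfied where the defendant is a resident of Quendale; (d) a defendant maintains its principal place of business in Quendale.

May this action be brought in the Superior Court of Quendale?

The Superior Court of Quendale:
  (a) Every defendant has filed written consent. Satisfied.
  (b) The plaintiff resides in Varwick, which is not Quendale. Satisfied.
  (c) The amount in controversy is 461,000 dollars, which meets the $20,000 floor. And the carve-out is inapplicable — the defendant resides in Wynport, not Quendale. Satisfied.
  (d) No defendant is a corporation. Fails.
  → The court lacks jurisdiction.

No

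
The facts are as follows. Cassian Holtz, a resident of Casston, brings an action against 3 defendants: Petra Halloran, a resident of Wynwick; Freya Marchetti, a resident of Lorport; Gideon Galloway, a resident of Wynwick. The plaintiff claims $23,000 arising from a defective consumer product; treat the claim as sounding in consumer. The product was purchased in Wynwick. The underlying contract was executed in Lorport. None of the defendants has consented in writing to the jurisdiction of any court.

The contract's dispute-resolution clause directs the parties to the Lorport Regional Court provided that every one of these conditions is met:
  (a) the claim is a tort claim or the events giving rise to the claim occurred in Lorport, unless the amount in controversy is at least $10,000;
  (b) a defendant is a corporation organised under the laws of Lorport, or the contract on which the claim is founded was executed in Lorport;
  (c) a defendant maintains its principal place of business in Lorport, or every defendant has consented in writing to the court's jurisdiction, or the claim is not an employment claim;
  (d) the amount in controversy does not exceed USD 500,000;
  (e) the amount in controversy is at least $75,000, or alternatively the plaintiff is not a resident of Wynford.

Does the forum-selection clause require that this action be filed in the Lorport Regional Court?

The Lorport Regional Court:
  (a) The claim is a consumer claim, not a tort claim; the operative events occurred in Wynwick, not Lorport — none of the alternatives is met. But the amount in controversy is $23,000, which meets the USD 10,000 floor, and the 'unless' clause therefore excuses the requirement. Satisfied.
  (b) The contract was executed in Lorport, so one alternative holds. Met.
  (c) The claim is a consumer claim, not an employment claim, so this disjunct is met. Satisfied.
  (d) The amount in controversy is USD 23,000, within the $500,000 ceiling. Met.
  (e) The plaintiff resides in Casston, which is not Wynford, so this disjunct is met. Condition met.
  → Forum clause is triggered.

Yes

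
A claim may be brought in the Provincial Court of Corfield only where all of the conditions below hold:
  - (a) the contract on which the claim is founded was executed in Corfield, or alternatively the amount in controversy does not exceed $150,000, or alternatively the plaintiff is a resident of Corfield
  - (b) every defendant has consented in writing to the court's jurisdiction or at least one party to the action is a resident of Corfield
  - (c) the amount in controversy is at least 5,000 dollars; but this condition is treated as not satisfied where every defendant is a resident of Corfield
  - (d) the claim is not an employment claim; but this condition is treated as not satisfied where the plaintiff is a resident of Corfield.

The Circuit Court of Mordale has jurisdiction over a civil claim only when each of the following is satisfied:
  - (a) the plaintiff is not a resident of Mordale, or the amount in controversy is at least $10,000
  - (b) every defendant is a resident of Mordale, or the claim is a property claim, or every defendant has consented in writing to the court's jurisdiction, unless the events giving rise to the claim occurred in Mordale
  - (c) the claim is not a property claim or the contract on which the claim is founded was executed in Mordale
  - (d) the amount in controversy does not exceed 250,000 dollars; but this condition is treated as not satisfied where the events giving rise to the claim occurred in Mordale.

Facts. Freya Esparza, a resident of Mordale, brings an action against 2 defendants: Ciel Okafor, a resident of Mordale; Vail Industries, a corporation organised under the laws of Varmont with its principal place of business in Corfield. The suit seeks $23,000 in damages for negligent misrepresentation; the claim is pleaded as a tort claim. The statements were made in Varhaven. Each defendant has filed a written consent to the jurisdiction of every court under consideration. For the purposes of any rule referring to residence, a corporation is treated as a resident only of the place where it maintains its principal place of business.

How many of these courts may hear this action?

2

The Provincial Court of Corfield:
  (a) The amount in controversy is USD 23,000, within the $150,000 ceiling, which satisfies one of the alternatives. Condition met.
  (b) Every defendant has filed written consent, so one alternative holds. Condition met.
  (c) The amount in controversy is 23,000 dollars, which meets the USD 5,000 floor. The carve-out does not apply: the defendants reside as follows — Ciel Okafor in Mordale, Vail Industries in Corfield — not all in Corfield. Condition met.
  (d) The claim is a tort claim, not an employment claim. The carve-out does not apply: the plaintiff resides in Mordale, not Corfield. Met.
  → Every requirement is satisfied — jurisdiction.
The Circuit Court of Mordale:
  (a) The amount in controversy is 23,000 dollars, which meets the USD 10,000 floor, so this disjunct is met. Condition met.
  (b) Every defendant has filed written consent — that alternative is enough. Condition met.
  (c) The claim is a tort claim, not a property claim — that alternative is enough. Met.
  (d) The amount in controversy is $23,000, within the 250,000 dollars ceiling. And the carve-out is inapplicable — the operative events occurred in Varhaven, not Mordale. Satisfied.
  → Jurisdiction lies.
Courts with jurisdiction: the Provincial Court of Corfield, the Circuit Court of Mordale — 2 in total.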